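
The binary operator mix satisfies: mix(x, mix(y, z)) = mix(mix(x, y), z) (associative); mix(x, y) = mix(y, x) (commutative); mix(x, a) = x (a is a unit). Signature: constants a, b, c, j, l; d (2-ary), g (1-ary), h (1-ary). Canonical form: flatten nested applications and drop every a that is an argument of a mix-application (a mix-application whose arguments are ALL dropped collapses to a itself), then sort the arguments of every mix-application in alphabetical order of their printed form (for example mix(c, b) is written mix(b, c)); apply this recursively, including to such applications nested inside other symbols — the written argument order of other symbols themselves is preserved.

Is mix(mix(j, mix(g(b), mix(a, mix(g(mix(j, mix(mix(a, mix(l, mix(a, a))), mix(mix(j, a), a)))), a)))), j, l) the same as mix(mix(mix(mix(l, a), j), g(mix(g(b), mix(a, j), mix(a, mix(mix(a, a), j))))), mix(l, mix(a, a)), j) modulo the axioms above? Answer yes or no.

Answer: no — mix(g(b), g(mix(j, j, l)), j, j, l) vs mix(g(mix(g(b), j, j)), j, j, l, l)

Derivation:
Left:  mix(mix(j, mix(g(b), mix(a, mix(g(mix(j, mix(mix(a, mix(l, mix(a, a))), mix(mix(j, a), a)))), a)))), j, l)
  Merge nested applications:  mix(j, g(b), a, g(mix(j, mix(mix(a, mix(l, mix(a, a))), mix(mix(j, a), a)))), a, j, l)
  Simplify inside:  g(mix(j, mix(mix(a, mix(l, mix(a, a))), mix(mix(j, a), a))))  →  g(mix(j, j, l))
  Units out:  drop a (×2)
  Order the arguments:  mix(g(b), g(mix(j, j, l)), j, j, l)
Right:  mix(mix(mix(mix(l, a), j), g(mix(g(b), mix(a, j), mix(a, mix(mix(a, a), j))))), mix(l, mix(a, a)), j)
  Flatten:  mix(l, a, j, g(mix(g(b), mix(a, j), mix(a, mix(mix(a, a), j)))), l, a, a, j)
  Simplify inside:  g(mix(g(b), mix(a, j), mix(a, mix(mix(a, a), j))))  →  g(mix(g(b), j, j))
  Units out:  drop a (×3)
  Order the arguments:  mix(g(mix(g(b), j, j)), j, j, l, l)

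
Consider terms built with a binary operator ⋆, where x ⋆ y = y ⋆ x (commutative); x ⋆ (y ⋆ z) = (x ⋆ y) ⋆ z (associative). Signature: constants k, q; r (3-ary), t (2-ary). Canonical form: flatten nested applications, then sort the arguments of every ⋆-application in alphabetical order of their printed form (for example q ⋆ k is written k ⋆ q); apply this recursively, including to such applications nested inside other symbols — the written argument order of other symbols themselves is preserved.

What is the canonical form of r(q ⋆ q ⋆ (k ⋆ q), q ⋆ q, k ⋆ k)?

Focus inside:  q ⋆ q ⋆ (k ⋆ q)
Un-nest:  q ⋆ q ⋆ k ⋆ q
Sort arguments:  k ⋆ q ⋆ q ⋆ q
Rebuild:  r(k ⋆ q ⋆ q ⋆ q, q ⋆ q, k ⋆ k)

Answer: r(k ⋆ q ⋆ q ⋆ q, q ⋆ q, k ⋆ k)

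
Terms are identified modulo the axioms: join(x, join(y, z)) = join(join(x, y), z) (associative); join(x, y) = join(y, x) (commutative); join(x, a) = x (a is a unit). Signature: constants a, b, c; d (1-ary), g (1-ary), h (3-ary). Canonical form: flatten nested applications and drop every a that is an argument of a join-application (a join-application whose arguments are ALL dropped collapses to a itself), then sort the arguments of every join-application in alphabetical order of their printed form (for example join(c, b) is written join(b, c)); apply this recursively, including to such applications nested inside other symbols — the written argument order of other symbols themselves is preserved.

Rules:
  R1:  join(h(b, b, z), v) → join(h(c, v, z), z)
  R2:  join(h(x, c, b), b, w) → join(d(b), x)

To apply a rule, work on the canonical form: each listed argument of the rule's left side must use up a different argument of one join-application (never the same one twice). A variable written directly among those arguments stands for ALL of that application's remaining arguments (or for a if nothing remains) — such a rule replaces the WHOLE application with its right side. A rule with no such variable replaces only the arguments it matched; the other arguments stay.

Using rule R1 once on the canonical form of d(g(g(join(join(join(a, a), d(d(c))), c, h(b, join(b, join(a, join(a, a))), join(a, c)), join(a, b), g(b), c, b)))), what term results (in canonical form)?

Answer: d(g(g(join(c, h(c, join(b, b, c, c, d(d(c)), g(b)), c)))))

Derivation:
Canonical form:  d(g(g(join(b, b, c, c, d(d(c)), g(b), h(b, b, c)))))
Apply R1:  consuming h(b, b, c);  v := join(b, b, c, c, d(d(c)), g(b)), z := c
The variable takes the whole remainder — replace the entire application.
Result:  d(g(g(join(c, h(c, join(b, b, c, c, d(d(c)), g(b)), c)))))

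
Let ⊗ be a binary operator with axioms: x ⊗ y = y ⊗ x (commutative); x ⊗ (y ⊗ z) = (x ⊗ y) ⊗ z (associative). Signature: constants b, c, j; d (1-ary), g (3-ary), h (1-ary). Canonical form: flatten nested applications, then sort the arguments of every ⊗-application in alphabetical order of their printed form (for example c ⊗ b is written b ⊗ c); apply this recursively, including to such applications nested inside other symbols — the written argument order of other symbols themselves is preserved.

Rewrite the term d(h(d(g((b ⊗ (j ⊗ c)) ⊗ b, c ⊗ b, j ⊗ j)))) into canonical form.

Answer: d(h(d(g(b ⊗ b ⊗ c ⊗ j, b ⊗ c, j ⊗ j))))

Derivation:
Focus inside:  (b ⊗ (j ⊗ c)) ⊗ b
Un-nest:  b ⊗ j ⊗ c ⊗ b
Order the arguments:  b ⊗ b ⊗ c ⊗ j
Rebuild:  d(h(d(g(b ⊗ b ⊗ c ⊗ j, b ⊗ c, j ⊗ j))))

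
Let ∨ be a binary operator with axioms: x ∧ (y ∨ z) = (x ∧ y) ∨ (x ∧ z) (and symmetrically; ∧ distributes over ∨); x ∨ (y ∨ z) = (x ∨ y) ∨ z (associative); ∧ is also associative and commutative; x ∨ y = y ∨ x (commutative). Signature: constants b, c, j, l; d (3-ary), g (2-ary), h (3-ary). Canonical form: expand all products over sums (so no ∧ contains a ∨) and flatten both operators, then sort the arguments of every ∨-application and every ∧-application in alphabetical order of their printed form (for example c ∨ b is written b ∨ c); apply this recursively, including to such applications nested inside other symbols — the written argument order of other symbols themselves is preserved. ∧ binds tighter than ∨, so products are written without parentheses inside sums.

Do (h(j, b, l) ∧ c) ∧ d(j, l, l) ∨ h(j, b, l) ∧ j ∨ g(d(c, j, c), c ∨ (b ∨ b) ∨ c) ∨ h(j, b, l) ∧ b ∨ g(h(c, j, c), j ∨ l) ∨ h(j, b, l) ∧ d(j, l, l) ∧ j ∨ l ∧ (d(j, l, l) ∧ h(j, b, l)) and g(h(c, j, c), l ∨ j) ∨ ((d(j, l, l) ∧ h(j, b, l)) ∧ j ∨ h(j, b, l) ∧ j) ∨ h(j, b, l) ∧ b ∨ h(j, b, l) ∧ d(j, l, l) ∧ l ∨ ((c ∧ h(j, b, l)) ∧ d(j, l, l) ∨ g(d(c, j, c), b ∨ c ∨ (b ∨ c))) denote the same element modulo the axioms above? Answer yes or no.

Answer: yes — both canonical forms are b ∧ h(j, b, l) ∨ c ∧ d(j, l, l) ∧ h(j, b, l) ∨ d(j, l, l) ∧ h(j, b, l) ∧ j ∨ d(j, l, l) ∧ h(j, b, l) ∧ l ∨ g(d(c, j, c), b ∨ b ∨ c ∨ c) ∨ g(h(c, j, c), j ∨ l) ∨ h(j, b, l) ∧ j

Derivation:
Left:  (h(j, b, l) ∧ c) ∧ d(j, l, l) ∨ h(j, b, l) ∧ j ∨ g(d(c, j, c), c ∨ (b ∨ b) ∨ c) ∨ h(j, b, l) ∧ b ∨ g(h(c, j, c), j ∨ l) ∨ h(j, b, l) ∧ d(j, l, l) ∧ j ∨ l ∧ (d(j, l, l) ∧ h(j, b, l))
  Un-nest:  c ∧ d(j, l, l) ∧ h(j, b, l) ∨ h(j, b, l) ∧ j ∨ g(d(c, j, c), b ∨ b ∨ c ∨ c) ∨ b ∧ h(j, b, l) ∨ g(h(c, j, c), j ∨ l) ∨ d(j, l, l) ∧ h(j, b, l) ∧ j ∨ d(j, l, l) ∧ h(j, b, l) ∧ l
  Sort:  b ∧ h(j, b, l) ∨ c ∧ d(j, l, l) ∧ h(j, b, l) ∨ d(j, l, l) ∧ h(j, b, l) ∧ j ∨ d(j, l, l) ∧ h(j, b, l) ∧ l ∨ g(d(c, j, c), b ∨ b ∨ c ∨ c) ∨ g(h(c, j, c), j ∨ l) ∨ h(j, b, l) ∧ j
Right:  g(h(c, j, c), l ∨ j) ∨ ((d(j, l, l) ∧ h(j, b, l)) ∧ j ∨ h(j, b, l) ∧ j) ∨ h(j, b, l) ∧ b ∨ h(j, b, l) ∧ d(j, l, l) ∧ l ∨ ((c ∧ h(j, b, l)) ∧ d(j, l, l) ∨ g(d(c, j, c), b ∨ c ∨ (b ∨ c)))
  Flatten:  g(h(c, j, c), j ∨ l) ∨ d(j, l, l) ∧ h(j, b, l) ∧ j ∨ h(j, b, l) ∧ j ∨ b ∧ h(j, b, l) ∨ d(j, l, l) ∧ h(j, b, l) ∧ l ∨ c ∧ d(j, l, l) ∧ h(j, b, l) ∨ g(d(c, j, c), b ∨ b ∨ c ∨ c)
  Sort arguments:  b ∧ h(j, b, l) ∨ c ∧ d(j, l, l) ∧ h(j, b, l) ∨ d(j, l, l) ∧ h(j, b, l) ∧ j ∨ d(j, l, l) ∧ h(j, b, l) ∧ l ∨ g(d(c, j, c), b ∨ b ∨ c ∨ c) ∨ g(h(c, j, c), j ∨ l) ∨ h(j, b, l) ∧ j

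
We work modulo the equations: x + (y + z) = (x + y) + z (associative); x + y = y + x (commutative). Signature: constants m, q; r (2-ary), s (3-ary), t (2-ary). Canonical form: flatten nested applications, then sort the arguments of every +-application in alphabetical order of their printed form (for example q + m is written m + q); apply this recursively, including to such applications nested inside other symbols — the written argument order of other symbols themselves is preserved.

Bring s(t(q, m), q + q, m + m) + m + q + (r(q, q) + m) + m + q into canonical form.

Answer: m + m + m + q + q + r(q, q) + s(t(q, m), q + q, m + m)

Derivation:
Un-nest:  s(t(q, m), q + q, m + m) + m + q + r(q, q) + m + m + q
Sort:  m + m + m + q + q + r(q, q) + s(t(q, m), q + q, m + m)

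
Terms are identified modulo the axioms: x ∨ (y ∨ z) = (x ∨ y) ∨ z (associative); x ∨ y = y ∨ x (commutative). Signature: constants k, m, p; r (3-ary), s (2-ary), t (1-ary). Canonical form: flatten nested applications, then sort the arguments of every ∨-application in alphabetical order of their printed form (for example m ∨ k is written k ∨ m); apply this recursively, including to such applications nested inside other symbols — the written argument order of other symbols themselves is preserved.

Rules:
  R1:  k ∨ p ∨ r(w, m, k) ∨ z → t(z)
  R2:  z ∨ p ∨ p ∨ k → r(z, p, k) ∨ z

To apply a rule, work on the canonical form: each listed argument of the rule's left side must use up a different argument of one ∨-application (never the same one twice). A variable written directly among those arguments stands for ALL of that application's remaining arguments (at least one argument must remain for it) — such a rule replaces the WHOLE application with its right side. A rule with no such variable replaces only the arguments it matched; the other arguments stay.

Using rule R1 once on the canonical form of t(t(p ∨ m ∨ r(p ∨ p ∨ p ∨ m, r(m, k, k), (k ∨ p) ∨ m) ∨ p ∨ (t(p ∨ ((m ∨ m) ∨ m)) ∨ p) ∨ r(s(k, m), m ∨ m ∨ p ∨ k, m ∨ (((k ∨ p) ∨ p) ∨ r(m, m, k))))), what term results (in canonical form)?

Answer: t(t(m ∨ p ∨ p ∨ p ∨ r(m ∨ p ∨ p ∨ p, r(m, k, k), k ∨ m ∨ p) ∨ r(s(k, m), k ∨ m ∨ m ∨ p, t(m ∨ p)) ∨ t(m ∨ m ∨ m ∨ p)))

Derivation:
Canonical form:  t(t(m ∨ p ∨ p ∨ p ∨ r(m ∨ p ∨ p ∨ p, r(m, k, k), k ∨ m ∨ p) ∨ r(s(k, m), k ∨ m ∨ m ∨ p, k ∨ m ∨ p ∨ p ∨ r(m, m, k)) ∨ t(m ∨ m ∨ m ∨ p)))
Match R1:  consume k, p, r(m, m, k);  w := m, z := m ∨ p
Every leftover argument binds to the variable; the entire application is replaced.
Result:  t(t(m ∨ p ∨ p ∨ p ∨ r(m ∨ p ∨ p ∨ p, r(m, k, k), k ∨ m ∨ p) ∨ r(s(k, m), k ∨ m ∨ m ∨ p, t(m ∨ p)) ∨ t(m ∨ m ∨ m ∨ p)))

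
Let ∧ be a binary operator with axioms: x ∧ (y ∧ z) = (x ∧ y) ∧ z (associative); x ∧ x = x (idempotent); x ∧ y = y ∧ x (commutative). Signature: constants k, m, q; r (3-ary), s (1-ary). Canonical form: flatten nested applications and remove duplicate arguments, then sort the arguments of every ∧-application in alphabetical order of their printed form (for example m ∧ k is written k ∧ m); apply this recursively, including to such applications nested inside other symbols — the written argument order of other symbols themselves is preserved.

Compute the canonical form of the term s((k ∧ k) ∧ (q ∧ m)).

Answer: s(k ∧ m ∧ q)

Derivation:
Work inside:  (k ∧ k) ∧ (q ∧ m)
Un-nest:  k ∧ k ∧ q ∧ m
Idempotence:  drop duplicate k
Sort:  k ∧ m ∧ q
Put back:  s(k ∧ m ∧ q)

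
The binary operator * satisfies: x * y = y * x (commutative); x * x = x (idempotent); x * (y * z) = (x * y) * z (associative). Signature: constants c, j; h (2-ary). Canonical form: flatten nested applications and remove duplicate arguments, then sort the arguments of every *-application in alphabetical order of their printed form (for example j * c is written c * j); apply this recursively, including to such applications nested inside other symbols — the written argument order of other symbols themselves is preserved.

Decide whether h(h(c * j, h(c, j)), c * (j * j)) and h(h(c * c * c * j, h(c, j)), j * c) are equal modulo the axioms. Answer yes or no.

Left:  h(h(c * j, h(c, j)), c * (j * j))
  Work inside:  c * (j * j)
  Merge nested applications:  c * j * j
  Drop duplicates:  drop duplicate j
  Sort arguments:  c * j
  Reassemble:  h(h(c * j, h(c, j)), c * j)
Right:  h(h(c * c * c * j, h(c, j)), j * c)
  Focus inside:  c * c * c * j
  Drop duplicates:  drop duplicate c, c
  Sort arguments:  c * j
  Rebuild:  h(h(c * j, h(c, j)), c * j)

Answer: yes — both canonical forms are h(h(c * j, h(c, j)), c * j)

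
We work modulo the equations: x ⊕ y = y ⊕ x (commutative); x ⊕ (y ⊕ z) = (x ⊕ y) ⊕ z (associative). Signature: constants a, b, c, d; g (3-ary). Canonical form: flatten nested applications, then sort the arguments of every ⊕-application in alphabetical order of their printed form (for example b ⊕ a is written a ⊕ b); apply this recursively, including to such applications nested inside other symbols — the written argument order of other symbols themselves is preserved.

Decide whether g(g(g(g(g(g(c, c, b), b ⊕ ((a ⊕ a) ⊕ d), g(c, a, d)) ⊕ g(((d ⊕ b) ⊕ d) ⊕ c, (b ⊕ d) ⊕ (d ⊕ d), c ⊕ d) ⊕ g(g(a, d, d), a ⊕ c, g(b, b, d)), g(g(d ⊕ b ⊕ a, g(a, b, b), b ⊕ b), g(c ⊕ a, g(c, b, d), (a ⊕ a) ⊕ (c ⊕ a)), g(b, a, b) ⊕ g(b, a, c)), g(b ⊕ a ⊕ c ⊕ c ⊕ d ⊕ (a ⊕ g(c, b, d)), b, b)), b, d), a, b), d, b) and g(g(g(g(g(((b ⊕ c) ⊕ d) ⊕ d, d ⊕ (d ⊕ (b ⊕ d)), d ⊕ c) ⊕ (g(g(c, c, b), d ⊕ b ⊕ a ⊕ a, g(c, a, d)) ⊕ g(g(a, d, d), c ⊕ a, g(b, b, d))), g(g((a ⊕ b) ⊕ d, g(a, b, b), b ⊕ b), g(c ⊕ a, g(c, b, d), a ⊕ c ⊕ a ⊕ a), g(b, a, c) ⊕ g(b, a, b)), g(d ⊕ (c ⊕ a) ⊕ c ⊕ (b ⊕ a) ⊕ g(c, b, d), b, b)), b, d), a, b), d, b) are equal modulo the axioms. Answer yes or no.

Left:  g(g(g(g(g(g(c, c, b), b ⊕ ((a ⊕ a) ⊕ d), g(c, a, d)) ⊕ g(((d ⊕ b) ⊕ d) ⊕ c, (b ⊕ d) ⊕ (d ⊕ d), c ⊕ d) ⊕ g(g(a, d, d), a ⊕ c, g(b, b, d)), g(g(d ⊕ b ⊕ a, g(a, b, b), b ⊕ b), g(c ⊕ a, g(c, b, d), (a ⊕ a) ⊕ (c ⊕ a)), g(b, a, b) ⊕ g(b, a, c)), g(b ⊕ a ⊕ c ⊕ c ⊕ d ⊕ (a ⊕ g(c, b, d)), b, b)), b, d), a, b), d, b)
  Focus inside:  g(g(c, c, b), b ⊕ ((a ⊕ a) ⊕ d), g(c, a, d)) ⊕ g(((d ⊕ b) ⊕ d) ⊕ c, (b ⊕ d) ⊕ (d ⊕ d), c ⊕ d) ⊕ g(g(a, d, d), a ⊕ c, g(b, b, d))
  Simplify inside:  g(g(c, c, b), b ⊕ ((a ⊕ a) ⊕ d), g(c, a, d))  →  g(g(c, c, b), a ⊕ a ⊕ b ⊕ d, g(c, a, d))
  Inside:  g(((d ⊕ b) ⊕ d) ⊕ c, (b ⊕ d) ⊕ (d ⊕ d), c ⊕ d)  →  g(b ⊕ c ⊕ d ⊕ d, b ⊕ d ⊕ d ⊕ d, c ⊕ d)
  Sort arguments:  g(b ⊕ c ⊕ d ⊕ d, b ⊕ d ⊕ d ⊕ d, c ⊕ d) ⊕ g(g(a, d, d), a ⊕ c, g(b, b, d)) ⊕ g(g(c, c, b), a ⊕ a ⊕ b ⊕ d, g(c, a, d))
  Put back:  g(g(g(g(g(b ⊕ c ⊕ d ⊕ d, b ⊕ d ⊕ d ⊕ d, c ⊕ d) ⊕ g(g(a, d, d), a ⊕ c, g(b, b, d)) ⊕ g(g(c, c, b), a ⊕ a ⊕ b ⊕ d, g(c, a, d)), g(g(a ⊕ b ⊕ d, g(a, b, b), b ⊕ b), g(a ⊕ c, g(c, b, d), a ⊕ a ⊕ a ⊕ c), g(b, a, b) ⊕ g(b, a, c)), g(a ⊕ a ⊕ b ⊕ c ⊕ c ⊕ d ⊕ g(c, b, d), b, b)), b, d), a, b), d, b)
Right:  g(g(g(g(g(((b ⊕ c) ⊕ d) ⊕ d, d ⊕ (d ⊕ (b ⊕ d)), d ⊕ c) ⊕ (g(g(c, c, b), d ⊕ b ⊕ a ⊕ a, g(c, a, d)) ⊕ g(g(a, d, d), c ⊕ a, g(b, b, d))), g(g((a ⊕ b) ⊕ d, g(a, b, b), b ⊕ b), g(c ⊕ a, g(c, b, d), a ⊕ c ⊕ a ⊕ a), g(b, a, c) ⊕ g(b, a, b)), g(d ⊕ (c ⊕ a) ⊕ c ⊕ (b ⊕ a) ⊕ g(c, b, d), b, b)), b, d), a, b), d, b)
  Descend into:  g(((b ⊕ c) ⊕ d) ⊕ d, d ⊕ (d ⊕ (b ⊕ d)), d ⊕ c) ⊕ (g(g(c, c, b), d ⊕ b ⊕ a ⊕ a, g(c, a, d)) ⊕ g(g(a, d, d), c ⊕ a, g(b, b, d)))
  Merge nested applications:  g(((b ⊕ c) ⊕ d) ⊕ d, d ⊕ (d ⊕ (b ⊕ d)), d ⊕ c) ⊕ g(g(c, c, b), d ⊕ b ⊕ a ⊕ a, g(c, a, d)) ⊕ g(g(a, d, d), c ⊕ a, g(b, b, d))
  Inside:  g(((b ⊕ c) ⊕ d) ⊕ d, d ⊕ (d ⊕ (b ⊕ d)), d ⊕ c)  →  g(b ⊕ c ⊕ d ⊕ d, b ⊕ d ⊕ d ⊕ d, c ⊕ d)
  Simplify inside:  g(g(c, c, b), d ⊕ b ⊕ a ⊕ a, g(c, a, d))  →  g(g(c, c, b), a ⊕ a ⊕ b ⊕ d, g(c, a, d))
  Simplify inside:  g(g(a, d, d), c ⊕ a, g(b, b, d))  →  g(g(a, d, d), a ⊕ c, g(b, b, d))
  Sort arguments:  g(b ⊕ c ⊕ d ⊕ d, b ⊕ d ⊕ d ⊕ d, c ⊕ d) ⊕ g(g(a, d, d), a ⊕ c, g(b, b, d)) ⊕ g(g(c, c, b), a ⊕ a ⊕ b ⊕ d, g(c, a, d))
  Put back:  g(g(g(g(g(b ⊕ c ⊕ d ⊕ d, b ⊕ d ⊕ d ⊕ d, c ⊕ d) ⊕ g(g(a, d, d), a ⊕ c, g(b, b, d)) ⊕ g(g(c, c, b), a ⊕ a ⊕ b ⊕ d, g(c, a, d)), g(g(a ⊕ b ⊕ d, g(a, b, b), b ⊕ b), g(a ⊕ c, g(c, b, d), a ⊕ a ⊕ a ⊕ c), g(b, a, b) ⊕ g(b, a, c)), g(a ⊕ a ⊕ b ⊕ c ⊕ c ⊕ d ⊕ g(c, b, d), b, b)), b, d), a, b), d, b)

Answer: yes — both canonical forms are g(g(g(g(g(b ⊕ c ⊕ d ⊕ d, b ⊕ d ⊕ d ⊕ d, c ⊕ d) ⊕ g(g(a, d, d), a ⊕ c, g(b, b, d)) ⊕ g(g(c, c, b), a ⊕ a ⊕ b ⊕ d, g(c, a, d)), g(g(a ⊕ b ⊕ d, g(a, b, b), b ⊕ b), g(a ⊕ c, g(c, b, d), a ⊕ a ⊕ a ⊕ c), g(b, a, b) ⊕ g(b, a, c)), g(a ⊕ a ⊕ b ⊕ c ⊕ c ⊕ d ⊕ g(c, b, d), b, b)), b, d), a, b), d, b)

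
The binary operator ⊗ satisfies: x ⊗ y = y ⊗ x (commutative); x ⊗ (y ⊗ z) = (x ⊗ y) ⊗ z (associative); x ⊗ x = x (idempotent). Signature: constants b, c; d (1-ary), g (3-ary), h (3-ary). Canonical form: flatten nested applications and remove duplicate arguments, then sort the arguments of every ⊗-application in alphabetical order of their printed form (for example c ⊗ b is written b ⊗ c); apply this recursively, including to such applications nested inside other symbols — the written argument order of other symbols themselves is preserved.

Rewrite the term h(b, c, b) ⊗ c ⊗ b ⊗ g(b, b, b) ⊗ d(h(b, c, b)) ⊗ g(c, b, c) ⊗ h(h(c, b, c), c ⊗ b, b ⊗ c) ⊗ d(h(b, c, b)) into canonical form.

Canonicalize subterm:  h(h(c, b, c), c ⊗ b, b ⊗ c)  →  h(h(c, b, c), b ⊗ c, b ⊗ c)
Idempotence:  drop duplicate d(h(b, c, b))
Sort arguments:  b ⊗ c ⊗ d(h(b, c, b)) ⊗ g(b, b, b) ⊗ g(c, b, c) ⊗ h(b, c, b) ⊗ h(h(c, b, c), b ⊗ c, b ⊗ c)

Answer: b ⊗ c ⊗ d(h(b, c, b)) ⊗ g(b, b, b) ⊗ g(c, b, c) ⊗ h(b, c, b) ⊗ h(h(c, b, c), b ⊗ c, b ⊗ c)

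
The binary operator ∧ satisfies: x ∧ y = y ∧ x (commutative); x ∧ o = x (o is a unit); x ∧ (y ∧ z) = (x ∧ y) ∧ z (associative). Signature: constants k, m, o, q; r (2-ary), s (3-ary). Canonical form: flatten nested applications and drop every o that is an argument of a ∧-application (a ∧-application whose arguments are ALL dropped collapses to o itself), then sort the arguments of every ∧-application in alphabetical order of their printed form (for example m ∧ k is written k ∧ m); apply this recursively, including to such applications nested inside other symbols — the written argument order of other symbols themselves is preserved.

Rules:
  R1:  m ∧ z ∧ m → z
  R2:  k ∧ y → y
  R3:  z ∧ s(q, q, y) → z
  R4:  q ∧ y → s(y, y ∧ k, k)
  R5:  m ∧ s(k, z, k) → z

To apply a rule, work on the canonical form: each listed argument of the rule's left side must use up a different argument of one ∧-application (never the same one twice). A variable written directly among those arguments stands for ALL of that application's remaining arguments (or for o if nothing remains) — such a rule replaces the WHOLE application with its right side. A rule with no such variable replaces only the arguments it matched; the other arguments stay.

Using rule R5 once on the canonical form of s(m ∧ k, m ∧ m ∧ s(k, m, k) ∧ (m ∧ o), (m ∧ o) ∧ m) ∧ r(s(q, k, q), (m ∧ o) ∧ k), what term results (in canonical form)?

Canonical form:  r(s(q, k, q), k ∧ m) ∧ s(k ∧ m, m ∧ m ∧ m ∧ s(k, m, k), m ∧ m)
Apply R5:  consuming m, s(k, m, k);  z := m
New term:  r(s(q, k, q), k ∧ m) ∧ s(k ∧ m, m ∧ m ∧ m, m ∧ m)

Answer: r(s(q, k, q), k ∧ m) ∧ s(k ∧ m, m ∧ m ∧ m, m ∧ m)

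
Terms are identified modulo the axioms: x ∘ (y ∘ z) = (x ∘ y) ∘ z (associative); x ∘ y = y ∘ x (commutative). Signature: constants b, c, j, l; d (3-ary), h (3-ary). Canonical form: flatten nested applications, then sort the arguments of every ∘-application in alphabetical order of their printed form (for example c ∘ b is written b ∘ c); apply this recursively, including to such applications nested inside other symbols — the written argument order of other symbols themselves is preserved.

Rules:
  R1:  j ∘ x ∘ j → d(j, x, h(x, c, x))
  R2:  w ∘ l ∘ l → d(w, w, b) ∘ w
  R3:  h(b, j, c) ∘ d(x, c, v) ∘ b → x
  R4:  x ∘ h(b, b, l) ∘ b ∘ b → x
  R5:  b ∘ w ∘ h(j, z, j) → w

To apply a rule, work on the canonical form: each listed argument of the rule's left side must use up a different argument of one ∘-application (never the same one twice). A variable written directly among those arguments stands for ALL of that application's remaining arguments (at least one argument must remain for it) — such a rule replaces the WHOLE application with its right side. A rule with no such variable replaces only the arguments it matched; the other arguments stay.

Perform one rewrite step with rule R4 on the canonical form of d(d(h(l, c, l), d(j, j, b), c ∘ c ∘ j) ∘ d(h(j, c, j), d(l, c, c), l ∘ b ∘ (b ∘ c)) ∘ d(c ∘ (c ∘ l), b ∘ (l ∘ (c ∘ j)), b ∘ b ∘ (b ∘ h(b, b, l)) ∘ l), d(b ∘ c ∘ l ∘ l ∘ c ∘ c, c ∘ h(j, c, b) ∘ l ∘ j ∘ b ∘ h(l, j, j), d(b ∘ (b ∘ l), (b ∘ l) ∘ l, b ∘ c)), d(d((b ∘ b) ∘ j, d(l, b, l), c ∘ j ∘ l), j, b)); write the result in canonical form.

Answer: d(d(c ∘ c ∘ l, b ∘ c ∘ j ∘ l, b ∘ l) ∘ d(h(j, c, j), d(l, c, c), b ∘ b ∘ c ∘ l) ∘ d(h(l, c, l), d(j, j, b), c ∘ c ∘ j), d(b ∘ c ∘ c ∘ c ∘ l ∘ l, b ∘ c ∘ h(j, c, b) ∘ h(l, j, j) ∘ j ∘ l, d(b ∘ b ∘ l, b ∘ l ∘ l, b ∘ c)), d(d(b ∘ b ∘ j, d(l, b, l), c ∘ j ∘ l), j, b))

Derivation:
Canonical form:  d(d(c ∘ c ∘ l, b ∘ c ∘ j ∘ l, b ∘ b ∘ b ∘ h(b, b, l) ∘ l) ∘ d(h(j, c, j), d(l, c, c), b ∘ b ∘ c ∘ l) ∘ d(h(l, c, l), d(j, j, b), c ∘ c ∘ j), d(b ∘ c ∘ c ∘ c ∘ l ∘ l, b ∘ c ∘ h(j, c, b) ∘ h(l, j, j) ∘ j ∘ l, d(b ∘ b ∘ l, b ∘ l ∘ l, b ∘ c)), d(d(b ∘ b ∘ j, d(l, b, l), c ∘ j ∘ l), j, b))
Apply R4:  consuming b, b, h(b, b, l);  x := b ∘ l
The variable takes the whole remainder — replace the entire application.
Result:  d(d(c ∘ c ∘ l, b ∘ c ∘ j ∘ l, b ∘ l) ∘ d(h(j, c, j), d(l, c, c), b ∘ b ∘ c ∘ l) ∘ d(h(l, c, l), d(j, j, b), c ∘ c ∘ j), d(b ∘ c ∘ c ∘ c ∘ l ∘ l, b ∘ c ∘ h(j, c, b) ∘ h(l, j, j) ∘ j ∘ l, d(b ∘ b ∘ l, b ∘ l ∘ l, b ∘ c)), d(d(b ∘ b ∘ j, d(l, b, l), c ∘ j ∘ l), j, b))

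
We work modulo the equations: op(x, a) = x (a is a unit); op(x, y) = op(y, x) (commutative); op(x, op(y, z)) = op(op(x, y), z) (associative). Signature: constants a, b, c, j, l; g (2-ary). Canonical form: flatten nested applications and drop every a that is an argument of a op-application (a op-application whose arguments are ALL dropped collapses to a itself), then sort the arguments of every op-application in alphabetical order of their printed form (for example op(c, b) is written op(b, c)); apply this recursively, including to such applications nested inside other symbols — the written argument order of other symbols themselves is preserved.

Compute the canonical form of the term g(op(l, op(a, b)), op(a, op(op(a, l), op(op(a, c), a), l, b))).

Work inside:  op(a, op(op(a, l), op(op(a, c), a), l, b))
Un-nest:  op(a, a, l, a, c, a, l, b)
Unit:  drop a (×4)
Order the arguments:  op(b, c, l, l)
Rebuild:  g(op(b, l), op(b, c, l, l))

Answer: g(op(b, l), op(b, c, l, l))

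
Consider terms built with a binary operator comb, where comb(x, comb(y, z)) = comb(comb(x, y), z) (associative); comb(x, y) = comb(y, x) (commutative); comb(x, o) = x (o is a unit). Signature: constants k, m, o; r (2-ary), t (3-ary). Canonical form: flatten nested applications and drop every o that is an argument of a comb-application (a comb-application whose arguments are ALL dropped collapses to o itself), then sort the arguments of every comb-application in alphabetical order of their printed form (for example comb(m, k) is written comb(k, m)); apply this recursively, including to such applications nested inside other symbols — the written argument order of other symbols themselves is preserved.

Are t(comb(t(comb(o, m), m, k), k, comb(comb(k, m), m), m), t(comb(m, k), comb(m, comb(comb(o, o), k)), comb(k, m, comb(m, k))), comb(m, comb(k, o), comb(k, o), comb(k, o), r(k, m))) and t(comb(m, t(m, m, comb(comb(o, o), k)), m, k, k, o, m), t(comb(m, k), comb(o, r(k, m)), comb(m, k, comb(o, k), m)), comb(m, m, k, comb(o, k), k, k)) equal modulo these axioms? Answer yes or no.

Left:  t(comb(t(comb(o, m), m, k), k, comb(comb(k, m), m), m), t(comb(m, k), comb(m, comb(comb(o, o), k)), comb(k, m, comb(m, k))), comb(m, comb(k, o), comb(k, o), comb(k, o), r(k, m)))
  Descend into:  comb(m, comb(k, o), comb(k, o), comb(k, o), r(k, m))
  Flatten:  comb(m, k, o, k, o, k, o, r(k, m))
  Drop the unit:  drop o (×3)
  Sort arguments:  comb(k, k, k, m, r(k, m))
  Put back:  t(comb(k, k, m, m, m, t(m, m, k)), t(comb(k, m), comb(k, m), comb(k, k, m, m)), comb(k, k, k, m, r(k, m)))
Right:  t(comb(m, t(m, m, comb(comb(o, o), k)), m, k, k, o, m), t(comb(m, k), comb(o, r(k, m)), comb(m, k, comb(o, k), m)), comb(m, m, k, comb(o, k), k, k))
  Focus inside:  comb(m, t(m, m, comb(comb(o, o), k)), m, k, k, o, m)
  Simplify inside:  t(m, m, comb(comb(o, o), k))  →  t(m, m, k)
  Unit:  drop o
  Sort:  comb(k, k, m, m, m, t(m, m, k))
  Reassemble:  t(comb(k, k, m, m, m, t(m, m, k)), t(comb(k, m), r(k, m), comb(k, k, m, m)), comb(k, k, k, k, m, m))

Answer: no — t(comb(k, k, m, m, m, t(m, m, k)), t(comb(k, m), comb(k, m), comb(k, k, m, m)), comb(k, k, k, m, r(k, m))) vs t(comb(k, k, m, m, m, t(m, m, k)), t(comb(k, m), r(k, m), comb(k, k, m, m)), comb(k, k, k, k, m, m))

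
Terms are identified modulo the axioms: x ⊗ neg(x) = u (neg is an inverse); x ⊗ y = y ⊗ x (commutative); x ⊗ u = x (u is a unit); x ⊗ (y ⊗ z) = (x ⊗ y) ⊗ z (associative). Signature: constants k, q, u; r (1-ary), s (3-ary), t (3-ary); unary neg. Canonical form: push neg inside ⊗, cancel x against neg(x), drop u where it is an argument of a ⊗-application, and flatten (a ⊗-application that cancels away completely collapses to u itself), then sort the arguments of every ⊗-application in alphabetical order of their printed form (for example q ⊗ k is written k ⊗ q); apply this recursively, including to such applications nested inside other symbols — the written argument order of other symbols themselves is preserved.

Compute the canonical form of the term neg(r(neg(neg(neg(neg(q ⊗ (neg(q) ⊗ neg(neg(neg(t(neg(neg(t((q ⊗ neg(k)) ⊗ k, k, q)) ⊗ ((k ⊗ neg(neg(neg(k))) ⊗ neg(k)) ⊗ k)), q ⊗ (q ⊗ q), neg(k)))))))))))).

Push neg inside:  distribute neg over ⊗ and collapse double neg
Combine occurrences:  neg(r(neg(t(t(q, k, q), q ⊗ q ⊗ q, neg(k)))))

Answer: neg(r(neg(t(t(q, k, q), q ⊗ q ⊗ q, neg(k)))))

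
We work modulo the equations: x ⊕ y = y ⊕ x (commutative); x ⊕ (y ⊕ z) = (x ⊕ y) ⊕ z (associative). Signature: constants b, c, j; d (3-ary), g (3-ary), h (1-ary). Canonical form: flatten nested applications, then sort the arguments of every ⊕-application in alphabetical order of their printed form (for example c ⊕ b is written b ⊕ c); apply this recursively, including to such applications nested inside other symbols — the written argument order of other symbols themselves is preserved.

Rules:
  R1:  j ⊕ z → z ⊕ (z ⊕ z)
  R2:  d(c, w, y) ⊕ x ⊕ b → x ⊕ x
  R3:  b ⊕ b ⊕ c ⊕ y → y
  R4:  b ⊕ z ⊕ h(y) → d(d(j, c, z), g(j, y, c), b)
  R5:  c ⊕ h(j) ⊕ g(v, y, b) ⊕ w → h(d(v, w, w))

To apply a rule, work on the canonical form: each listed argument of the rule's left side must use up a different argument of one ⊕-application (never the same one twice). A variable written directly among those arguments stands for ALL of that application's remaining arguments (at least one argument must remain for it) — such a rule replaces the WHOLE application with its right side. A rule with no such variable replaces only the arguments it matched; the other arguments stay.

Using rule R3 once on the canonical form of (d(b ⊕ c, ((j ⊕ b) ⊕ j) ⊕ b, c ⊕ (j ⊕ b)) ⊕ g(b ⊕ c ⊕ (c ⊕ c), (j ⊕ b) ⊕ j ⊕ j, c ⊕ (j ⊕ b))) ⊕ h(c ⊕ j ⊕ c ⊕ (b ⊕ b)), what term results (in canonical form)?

Answer: d(b ⊕ c, b ⊕ b ⊕ j ⊕ j, b ⊕ c ⊕ j) ⊕ g(b ⊕ c ⊕ c ⊕ c, b ⊕ j ⊕ j ⊕ j, b ⊕ c ⊕ j) ⊕ h(c ⊕ j)

Derivation:
Canonical form:  d(b ⊕ c, b ⊕ b ⊕ j ⊕ j, b ⊕ c ⊕ j) ⊕ g(b ⊕ c ⊕ c ⊕ c, b ⊕ j ⊕ j ⊕ j, b ⊕ c ⊕ j) ⊕ h(b ⊕ b ⊕ c ⊕ c ⊕ j)
Match R3:  consume b, b, c;  y := c ⊕ j
The extension variable absorbs all remaining arguments, so the whole application is rewritten.
Result:  d(b ⊕ c, b ⊕ b ⊕ j ⊕ j, b ⊕ c ⊕ j) ⊕ g(b ⊕ c ⊕ c ⊕ c, b ⊕ j ⊕ j ⊕ j, b ⊕ c ⊕ j) ⊕ h(c ⊕ j)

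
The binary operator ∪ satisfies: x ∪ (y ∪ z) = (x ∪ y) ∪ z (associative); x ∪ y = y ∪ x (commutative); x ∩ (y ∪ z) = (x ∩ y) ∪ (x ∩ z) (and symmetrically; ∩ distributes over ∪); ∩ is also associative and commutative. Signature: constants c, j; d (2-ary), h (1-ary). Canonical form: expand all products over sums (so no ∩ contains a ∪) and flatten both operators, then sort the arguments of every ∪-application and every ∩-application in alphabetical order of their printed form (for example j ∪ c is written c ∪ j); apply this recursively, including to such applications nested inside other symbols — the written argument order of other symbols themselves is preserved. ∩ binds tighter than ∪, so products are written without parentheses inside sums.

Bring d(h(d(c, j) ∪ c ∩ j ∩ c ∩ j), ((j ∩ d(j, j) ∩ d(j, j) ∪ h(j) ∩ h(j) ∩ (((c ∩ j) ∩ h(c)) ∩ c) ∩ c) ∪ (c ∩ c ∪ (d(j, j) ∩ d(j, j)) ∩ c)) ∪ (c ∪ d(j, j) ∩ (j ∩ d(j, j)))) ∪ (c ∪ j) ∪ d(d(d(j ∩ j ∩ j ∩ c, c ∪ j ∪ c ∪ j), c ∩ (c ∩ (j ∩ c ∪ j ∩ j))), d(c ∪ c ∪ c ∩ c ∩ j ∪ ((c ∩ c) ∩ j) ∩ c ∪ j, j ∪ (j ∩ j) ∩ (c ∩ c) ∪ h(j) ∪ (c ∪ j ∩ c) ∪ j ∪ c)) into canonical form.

Answer: c ∪ d(d(d(c ∩ j ∩ j ∩ j, c ∪ c ∪ j ∪ j), c ∩ c ∩ c ∩ j ∪ c ∩ c ∩ j ∩ j), d(c ∪ c ∪ c ∩ c ∩ c ∩ j ∪ c ∩ c ∩ j ∪ j, c ∪ c ∪ c ∩ c ∩ j ∩ j ∪ c ∩ j ∪ h(j) ∪ j ∪ j)) ∪ d(h(c ∩ c ∩ j ∩ j ∪ d(c, j)), c ∪ c ∩ c ∪ c ∩ c ∩ c ∩ h(c) ∩ h(j) ∩ h(j) ∩ j ∪ c ∩ d(j, j) ∩ d(j, j) ∪ d(j, j) ∩ d(j, j) ∩ j ∪ d(j, j) ∩ d(j, j) ∩ j) ∪ j

Derivation:
Expand products over sums:  d(h(c ∩ c ∩ j ∩ j ∪ d(c, j)), c ∪ c ∩ c ∪ c ∩ c ∩ c ∩ h(c) ∩ h(j) ∩ h(j) ∩ j ∪ c ∩ d(j, j) ∩ d(j, j) ∪ d(j, j) ∩ d(j, j) ∩ j ∪ d(j, j) ∩ d(j, j) ∩ j) ∪ c ∪ j ∪ d(d(d(c ∩ j ∩ j ∩ j, c ∪ c ∪ j ∪ j), c ∩ c ∩ c ∩ j ∪ c ∩ c ∩ j ∩ j), d(c ∪ c ∪ c ∩ c ∩ c ∩ j ∪ c ∩ c ∩ j ∪ j, c ∪ c ∪ c ∩ c ∩ j ∩ j ∪ c ∩ j ∪ h(j) ∪ j ∪ j))
Sort:  c ∪ d(d(d(c ∩ j ∩ j ∩ j, c ∪ c ∪ j ∪ j), c ∩ c ∩ c ∩ j ∪ c ∩ c ∩ j ∩ j), d(c ∪ c ∪ c ∩ c ∩ c ∩ j ∪ c ∩ c ∩ j ∪ j, c ∪ c ∪ c ∩ c ∩ j ∩ j ∪ c ∩ j ∪ h(j) ∪ j ∪ j)) ∪ d(h(c ∩ c ∩ j ∩ j ∪ d(c, j)), c ∪ c ∩ c ∪ c ∩ c ∩ c ∩ h(c) ∩ h(j) ∩ h(j) ∩ j ∪ c ∩ d(j, j) ∩ d(j, j) ∪ d(j, j) ∩ d(j, j) ∩ j ∪ d(j, j) ∩ d(j, j) ∩ j) ∪ j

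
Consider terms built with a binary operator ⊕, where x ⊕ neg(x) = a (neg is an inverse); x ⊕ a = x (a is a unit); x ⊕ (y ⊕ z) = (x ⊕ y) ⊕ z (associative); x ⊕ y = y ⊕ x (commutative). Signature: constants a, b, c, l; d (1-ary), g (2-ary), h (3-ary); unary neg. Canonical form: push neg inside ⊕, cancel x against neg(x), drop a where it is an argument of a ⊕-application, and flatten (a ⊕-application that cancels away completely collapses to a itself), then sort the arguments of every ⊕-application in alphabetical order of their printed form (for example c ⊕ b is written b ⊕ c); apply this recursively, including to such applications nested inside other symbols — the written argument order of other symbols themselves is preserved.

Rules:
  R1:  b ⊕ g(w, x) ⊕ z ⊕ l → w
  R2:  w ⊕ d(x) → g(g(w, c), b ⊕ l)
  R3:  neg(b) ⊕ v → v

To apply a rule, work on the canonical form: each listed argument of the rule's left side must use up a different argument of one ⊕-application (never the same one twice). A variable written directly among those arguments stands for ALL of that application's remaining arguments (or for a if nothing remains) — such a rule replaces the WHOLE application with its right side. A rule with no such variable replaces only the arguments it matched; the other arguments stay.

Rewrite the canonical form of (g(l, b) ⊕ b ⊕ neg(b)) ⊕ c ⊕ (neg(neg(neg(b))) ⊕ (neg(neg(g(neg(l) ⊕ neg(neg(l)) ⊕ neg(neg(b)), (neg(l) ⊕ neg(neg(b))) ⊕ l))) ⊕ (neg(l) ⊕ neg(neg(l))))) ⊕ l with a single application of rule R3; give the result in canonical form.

Answer: c ⊕ g(b, b) ⊕ g(l, b) ⊕ l

Derivation:
Canonical form:  c ⊕ g(b, b) ⊕ g(l, b) ⊕ l ⊕ neg(b)
Match R3:  consume neg(b);  v := c ⊕ g(b, b) ⊕ g(l, b) ⊕ l
The variable takes the whole remainder — replace the entire application.
Giving:  c ⊕ g(b, b) ⊕ g(l, b) ⊕ l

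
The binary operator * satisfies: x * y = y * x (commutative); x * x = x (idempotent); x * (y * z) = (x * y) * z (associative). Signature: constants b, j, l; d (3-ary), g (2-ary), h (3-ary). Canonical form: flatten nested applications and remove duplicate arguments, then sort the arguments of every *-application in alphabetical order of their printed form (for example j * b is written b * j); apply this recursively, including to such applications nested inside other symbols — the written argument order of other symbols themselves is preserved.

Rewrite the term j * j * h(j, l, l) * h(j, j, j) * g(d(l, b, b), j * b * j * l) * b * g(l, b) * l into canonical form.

Answer: b * g(d(l, b, b), b * j * l) * g(l, b) * h(j, j, j) * h(j, l, l) * j * l

Derivation:
Canonicalize subterm:  g(d(l, b, b), j * b * j * l)  →  g(d(l, b, b), b * j * l)
Idempotence:  drop duplicate j
Sort arguments:  b * g(d(l, b, b), b * j * l) * g(l, b) * h(j, j, j) * h(j, l, l) * j * l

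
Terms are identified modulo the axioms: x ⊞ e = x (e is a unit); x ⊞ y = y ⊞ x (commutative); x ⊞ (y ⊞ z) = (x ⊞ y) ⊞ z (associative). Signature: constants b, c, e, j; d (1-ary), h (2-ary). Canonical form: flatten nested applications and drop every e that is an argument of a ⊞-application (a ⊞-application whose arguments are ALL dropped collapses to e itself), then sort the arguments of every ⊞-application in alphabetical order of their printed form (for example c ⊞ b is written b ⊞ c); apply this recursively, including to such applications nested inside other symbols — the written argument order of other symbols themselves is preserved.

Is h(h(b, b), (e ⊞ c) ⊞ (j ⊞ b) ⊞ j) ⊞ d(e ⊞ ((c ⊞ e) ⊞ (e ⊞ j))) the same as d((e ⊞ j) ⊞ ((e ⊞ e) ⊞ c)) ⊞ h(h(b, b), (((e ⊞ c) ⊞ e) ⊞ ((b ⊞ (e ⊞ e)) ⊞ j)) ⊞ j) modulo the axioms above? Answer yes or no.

Answer: yes — both canonical forms are d(c ⊞ j) ⊞ h(h(b, b), b ⊞ c ⊞ j ⊞ j)

Derivation:
Left:  h(h(b, b), (e ⊞ c) ⊞ (j ⊞ b) ⊞ j) ⊞ d(e ⊞ ((c ⊞ e) ⊞ (e ⊞ j)))
  Inside:  h(h(b, b), (e ⊞ c) ⊞ (j ⊞ b) ⊞ j)  →  h(h(b, b), b ⊞ c ⊞ j ⊞ j)
  Inside:  d(e ⊞ ((c ⊞ e) ⊞ (e ⊞ j)))  →  d(c ⊞ j)
  Sort arguments:  d(c ⊞ j) ⊞ h(h(b, b), b ⊞ c ⊞ j ⊞ j)
Right:  d((e ⊞ j) ⊞ ((e ⊞ e) ⊞ c)) ⊞ h(h(b, b), (((e ⊞ c) ⊞ e) ⊞ ((b ⊞ (e ⊞ e)) ⊞ j)) ⊞ j)
  Simplify inside:  d((e ⊞ j) ⊞ ((e ⊞ e) ⊞ c))  →  d(c ⊞ j)
  Canonicalize subterm:  h(h(b, b), (((e ⊞ c) ⊞ e) ⊞ ((b ⊞ (e ⊞ e)) ⊞ j)) ⊞ j)  →  h(h(b, b), b ⊞ c ⊞ j ⊞ j)
  Sort arguments:  d(c ⊞ j) ⊞ h(h(b, b), b ⊞ c ⊞ j ⊞ j)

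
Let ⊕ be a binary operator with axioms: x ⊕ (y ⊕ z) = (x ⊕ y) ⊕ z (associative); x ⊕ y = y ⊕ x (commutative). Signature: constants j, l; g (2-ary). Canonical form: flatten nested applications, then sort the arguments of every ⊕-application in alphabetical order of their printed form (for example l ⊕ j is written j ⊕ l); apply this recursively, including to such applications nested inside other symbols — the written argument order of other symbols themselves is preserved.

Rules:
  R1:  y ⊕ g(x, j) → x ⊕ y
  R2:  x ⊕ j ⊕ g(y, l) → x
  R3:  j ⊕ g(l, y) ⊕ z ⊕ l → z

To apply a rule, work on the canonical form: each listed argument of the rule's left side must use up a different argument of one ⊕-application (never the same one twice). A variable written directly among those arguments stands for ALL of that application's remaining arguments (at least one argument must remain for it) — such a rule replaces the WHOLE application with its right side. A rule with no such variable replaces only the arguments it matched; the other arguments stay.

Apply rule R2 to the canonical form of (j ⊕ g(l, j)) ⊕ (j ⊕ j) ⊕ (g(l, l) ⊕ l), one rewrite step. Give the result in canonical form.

Answer: g(l, j) ⊕ j ⊕ j ⊕ l

Derivation:
Canonical form:  g(l, j) ⊕ g(l, l) ⊕ j ⊕ j ⊕ j ⊕ l
Match R2:  consume g(l, l), j;  x := g(l, j) ⊕ j ⊕ j ⊕ l, y := l
The variable takes the whole remainder — replace the entire application.
New term:  g(l, j) ⊕ j ⊕ j ⊕ l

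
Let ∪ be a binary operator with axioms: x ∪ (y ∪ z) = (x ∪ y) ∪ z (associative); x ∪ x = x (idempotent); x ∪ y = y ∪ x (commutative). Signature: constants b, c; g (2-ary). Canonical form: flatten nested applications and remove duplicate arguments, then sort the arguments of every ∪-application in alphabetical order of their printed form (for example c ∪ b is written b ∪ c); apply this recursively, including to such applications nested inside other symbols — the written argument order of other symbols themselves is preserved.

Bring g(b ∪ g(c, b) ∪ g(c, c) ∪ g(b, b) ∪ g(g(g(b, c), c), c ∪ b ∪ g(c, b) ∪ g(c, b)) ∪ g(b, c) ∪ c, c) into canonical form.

Answer: g(b ∪ c ∪ g(b, b) ∪ g(b, c) ∪ g(c, b) ∪ g(c, c) ∪ g(g(g(b, c), c), b ∪ c ∪ g(c, b)), c)

Derivation:
Descend into:  b ∪ g(c, b) ∪ g(c, c) ∪ g(b, b) ∪ g(g(g(b, c), c), c ∪ b ∪ g(c, b) ∪ g(c, b)) ∪ g(b, c) ∪ c
Simplify inside:  g(g(g(b, c), c), c ∪ b ∪ g(c, b) ∪ g(c, b))  →  g(g(g(b, c), c), b ∪ c ∪ g(c, b))
Sort arguments:  b ∪ c ∪ g(b, b) ∪ g(b, c) ∪ g(c, b) ∪ g(c, c) ∪ g(g(g(b, c), c), b ∪ c ∪ g(c, b))
Rebuild:  g(b ∪ c ∪ g(b, b) ∪ g(b, c) ∪ g(c, b) ∪ g(c, c) ∪ g(g(g(b, c), c), b ∪ c ∪ g(c, b)), c)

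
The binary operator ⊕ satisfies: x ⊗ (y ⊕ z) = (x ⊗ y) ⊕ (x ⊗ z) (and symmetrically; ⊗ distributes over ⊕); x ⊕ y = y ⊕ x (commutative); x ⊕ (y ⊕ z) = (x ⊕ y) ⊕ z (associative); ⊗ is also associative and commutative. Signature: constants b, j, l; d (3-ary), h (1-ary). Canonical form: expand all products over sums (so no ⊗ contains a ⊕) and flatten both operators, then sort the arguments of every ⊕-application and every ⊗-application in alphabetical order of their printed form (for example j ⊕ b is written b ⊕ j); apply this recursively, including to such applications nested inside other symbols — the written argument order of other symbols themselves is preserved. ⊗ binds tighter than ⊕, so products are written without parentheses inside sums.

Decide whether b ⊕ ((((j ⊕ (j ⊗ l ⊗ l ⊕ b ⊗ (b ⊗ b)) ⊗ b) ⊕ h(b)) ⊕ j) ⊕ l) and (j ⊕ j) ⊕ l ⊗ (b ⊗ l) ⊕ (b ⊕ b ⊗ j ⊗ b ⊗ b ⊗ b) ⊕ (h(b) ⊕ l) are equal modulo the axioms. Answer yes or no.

Left:  b ⊕ ((((j ⊕ (j ⊗ l ⊗ l ⊕ b ⊗ (b ⊗ b)) ⊗ b) ⊕ h(b)) ⊕ j) ⊕ l)
  Distribute:  b ⊕ j ⊕ b ⊗ j ⊗ l ⊗ l ⊕ b ⊗ b ⊗ b ⊗ b ⊕ h(b) ⊕ j ⊕ l
  Order the arguments:  b ⊕ b ⊗ b ⊗ b ⊗ b ⊕ b ⊗ j ⊗ l ⊗ l ⊕ h(b) ⊕ j ⊕ j ⊕ l
Right:  (j ⊕ j) ⊕ l ⊗ (b ⊗ l) ⊕ (b ⊕ b ⊗ j ⊗ b ⊗ b ⊗ b) ⊕ (h(b) ⊕ l)
  Merge nested applications:  j ⊕ j ⊕ b ⊗ l ⊗ l ⊕ b ⊕ b ⊗ b ⊗ b ⊗ b ⊗ j ⊕ h(b) ⊕ l
  Sort arguments:  b ⊕ b ⊗ b ⊗ b ⊗ b ⊗ j ⊕ b ⊗ l ⊗ l ⊕ h(b) ⊕ j ⊕ j ⊕ l

Answer: no — b ⊕ b ⊗ b ⊗ b ⊗ b ⊕ b ⊗ j ⊗ l ⊗ l ⊕ h(b) ⊕ j ⊕ j ⊕ l vs b ⊕ b ⊗ b ⊗ b ⊗ b ⊗ j ⊕ b ⊗ l ⊗ l ⊕ h(b) ⊕ j ⊕ j ⊕ l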